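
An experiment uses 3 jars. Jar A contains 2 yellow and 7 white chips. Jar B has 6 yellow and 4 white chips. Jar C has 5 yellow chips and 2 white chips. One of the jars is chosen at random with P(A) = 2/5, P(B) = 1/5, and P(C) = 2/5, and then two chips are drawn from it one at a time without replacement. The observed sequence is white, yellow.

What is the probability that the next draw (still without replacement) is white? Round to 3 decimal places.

0.467

Under each hypothesis, the probability of the observed sequence is: P(data | jar A) = (7/9)(2/8) = 0.19444; P(data | jar B) = (4/10)(6/9) = 0.26667; P(data | jar C) = (2/7)(5/6) = 0.2381.
The prior-weighted likelihoods are 2/5 · 0.19444 = 0.077778, 1/5 · 0.26667 = 0.053333, 2/5 · 0.2381 = 0.095238; these sum to 0.22635.
Dividing through by the total gives posterior P(jar A | data) = 0.34362, P(jar B | data) = 0.23562, P(jar C | data) = 0.42076.
So P(white next | data) = Σ P(white next | H) P(H | data) = (6/7)(0.34362) + (3/8)(0.23562) + (1/5)(0.42076) = 0.46704.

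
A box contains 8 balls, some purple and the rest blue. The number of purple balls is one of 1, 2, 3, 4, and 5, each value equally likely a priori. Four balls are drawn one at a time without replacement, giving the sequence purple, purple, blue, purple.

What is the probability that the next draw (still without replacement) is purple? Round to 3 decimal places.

0.373

Under each hypothesis, the probability of the observed sequence is: P(data | r = 1) = (1/8)(0/7) = 0; P(data | r = 2) = (2/8)(1/7)(6/6)(0/5) = 0; P(data | r = 3) = (3/8)(2/7)(5/6)(1/5) = 0.017857; P(data | r = 4) = (4/8)(3/7)(4/6)(2/5) = 0.057143; P(data | r = 5) = (5/8)(4/7)(3/6)(3/5) = 0.10714.
Weighting by the prior gives 1/5 · 0 = 0, 1/5 · 0 = 0, 1/5 · 0.017857 = 0.0035714, 1/5 · 0.057143 = 0.011429, 1/5 · 0.10714 = 0.021429; these sum to 0.036429.
Normalising, the posterior is P(r = 1 | data) = 0, P(r = 2 | data) = 0, P(r = 3 | data) = 0.098039, P(r = 4 | data) = 0.31373, P(r = 5 | data) = 0.58824.
The predictive probability is P(purple next | data) = (0)(0.098039) + (1/4)(0.31373) + (1/2)(0.58824) = 0.37255.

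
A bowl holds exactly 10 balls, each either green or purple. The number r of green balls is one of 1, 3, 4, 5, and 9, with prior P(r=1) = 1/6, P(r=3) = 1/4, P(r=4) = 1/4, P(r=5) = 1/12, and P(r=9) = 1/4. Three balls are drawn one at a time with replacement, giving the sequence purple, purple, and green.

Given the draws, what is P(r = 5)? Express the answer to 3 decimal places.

For each hypothesis, P(data | H) works out to: P(data | r = 1) = (9/10)(9/10)(1/10) = 0.081; P(data | r = 3) = (7/10)(7/10)(3/10) = 0.147; P(data | r = 4) = (6/10)(6/10)(4/10) = 0.144; P(data | r = 5) = (5/10)(5/10)(5/10) = 0.125; P(data | r = 9) = (1/10)(1/10)(9/10) = 0.009.
Multiplying each by its prior: 1/6 · 0.081 = 0.0135, 1/4 · 0.147 = 0.03675, 1/4 · 0.144 = 0.036, 1/12 · 0.125 = 0.010417, 1/4 · 0.009 = 0.00225; with total 0.098917.
Hence P(r = 5 | data) = (0.010417) / (0.098917) = 0.10531.

0.105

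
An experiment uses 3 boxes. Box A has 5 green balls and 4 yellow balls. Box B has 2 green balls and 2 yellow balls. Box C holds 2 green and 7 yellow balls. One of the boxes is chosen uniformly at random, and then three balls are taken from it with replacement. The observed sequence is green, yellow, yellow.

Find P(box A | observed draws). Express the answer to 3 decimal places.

0.297

Compute the likelihood of the observed sequence for each case: P(data | box A) = (5/9)(4/9)(4/9) = 0.10974; P(data | box B) = (2/4)(2/4)(2/4) = 0.125; P(data | box C) = (2/9)(7/9)(7/9) = 0.13443.
The prior-weighted likelihoods are 1/3 · 0.10974 = 0.03658, 1/3 · 0.125 = 0.041667, 1/3 · 0.13443 = 0.04481; these sum to 0.12306.
Therefore the posterior P(box A | data) = (0.03658) / (0.12306) = 0.29726.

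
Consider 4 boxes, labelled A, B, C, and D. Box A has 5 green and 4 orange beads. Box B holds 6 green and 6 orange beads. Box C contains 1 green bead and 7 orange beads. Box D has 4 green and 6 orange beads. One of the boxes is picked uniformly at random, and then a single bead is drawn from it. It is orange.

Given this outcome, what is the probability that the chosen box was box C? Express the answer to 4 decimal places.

0.3617

Under each hypothesis, the probability of this draw is: P(data | box A) = (4/9) = 0.44444; P(data | box B) = (6/12) = 0.5; P(data | box C) = (7/8) = 0.875; P(data | box D) = (6/10) = 0.6.
The prior-weighted likelihoods are 1/4 · 0.44444 = 0.11111, 1/4 · 0.5 = 0.125, 1/4 · 0.875 = 0.21875, 1/4 · 0.6 = 0.15; summing to 0.60486.
Hence P(box C | data) = (0.21875) / (0.60486) = 0.36165.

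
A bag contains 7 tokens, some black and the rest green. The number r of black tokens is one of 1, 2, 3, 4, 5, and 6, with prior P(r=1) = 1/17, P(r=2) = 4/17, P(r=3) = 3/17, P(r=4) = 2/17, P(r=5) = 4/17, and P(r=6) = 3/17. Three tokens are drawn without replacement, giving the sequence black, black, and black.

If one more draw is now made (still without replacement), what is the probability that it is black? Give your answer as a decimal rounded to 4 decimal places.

0.6036

Compute the likelihood of the observed sequence for each case: P(data | r = 1) = (1/7)(0/6) = 0; P(data | r = 2) = (2/7)(1/6)(0/5) = 0; P(data | r = 3) = (3/7)(2/6)(1/5) = 1/35; P(data | r = 4) = (4/7)(3/6)(2/5) = 4/35; P(data | r = 5) = (5/7)(4/6)(3/5) = 2/7; P(data | r = 6) = (6/7)(5/6)(4/5) = 4/7.
Multiplying each by its prior: 1/17 · 0 = 0, 4/17 · 0 = 0, 3/17 · 1/35 = 3/595, 2/17 · 4/35 = 8/595, 4/17 · 2/7 = 8/119, 3/17 · 4/7 = 12/119; with total 111/595.
Dividing through by the total gives posterior P(r = 1 | data) = 0, P(r = 2 | data) = 0, P(r = 3 | data) = 1/37, P(r = 4 | data) = 8/111, P(r = 5 | data) = 40/111, P(r = 6 | data) = 20/37.
The predictive probability is P(black next | data) = (0)(1/37) + (1/4)(8/111) + (1/2)(40/111) + (3/4)(20/37) = 67/111.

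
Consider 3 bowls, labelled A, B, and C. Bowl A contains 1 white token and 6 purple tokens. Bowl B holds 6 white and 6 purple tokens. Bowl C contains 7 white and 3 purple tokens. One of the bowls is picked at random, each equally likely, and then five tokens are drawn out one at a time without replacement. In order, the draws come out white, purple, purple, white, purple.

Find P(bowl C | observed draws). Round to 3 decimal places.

The likelihood of the observed sequence under each hypothesis: P(data | bowl A) = (1/7)(6/6)(5/5)(0/4) = 0; P(data | bowl B) = (6/12)(6/11)(5/10)(5/9)(4/8) = 0.037879; P(data | bowl C) = (7/10)(3/9)(2/8)(6/7)(1/6) = 0.0083333.
Multiplying each by its prior: 1/3 · 0 = 0, 1/3 · 0.037879 = 0.012626, 1/3 · 0.0083333 = 0.0027778; summing to 0.015404.
Therefore the posterior P(bowl C | data) = (0.0027778) / (0.015404) = 0.18033.

0.180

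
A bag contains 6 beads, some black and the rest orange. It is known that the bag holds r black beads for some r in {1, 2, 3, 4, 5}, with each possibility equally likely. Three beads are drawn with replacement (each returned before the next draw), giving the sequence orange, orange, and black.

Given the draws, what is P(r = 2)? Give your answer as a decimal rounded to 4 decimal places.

Under each hypothesis, the probability of the observed sequence is: P(data | r = 1) = (5/6)(5/6)(1/6) = 25/216; P(data | r = 2) = (4/6)(4/6)(2/6) = 4/27; P(data | r = 3) = (3/6)(3/6)(3/6) = 1/8; P(data | r = 4) = (2/6)(2/6)(4/6) = 2/27; P(data | r = 5) = (1/6)(1/6)(5/6) = 5/216.
The prior-weighted likelihoods are 1/5 · 25/216 = 5/216, 1/5 · 4/27 = 4/135, 1/5 · 1/8 = 1/40, 1/5 · 2/27 = 2/135, 1/5 · 5/216 = 1/216; summing to 7/72.
Hence P(r = 2 | data) = (4/135) / (7/72) = 32/105.

0.3048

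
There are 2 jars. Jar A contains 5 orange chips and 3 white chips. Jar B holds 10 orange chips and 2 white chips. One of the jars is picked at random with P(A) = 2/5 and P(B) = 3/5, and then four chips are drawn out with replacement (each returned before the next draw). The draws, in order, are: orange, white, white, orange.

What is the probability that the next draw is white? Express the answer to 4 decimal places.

0.3031

The likelihood of the observed sequence under each hypothesis: P(data | jar A) = (5/8)(3/8)(3/8)(5/8) = 0.054932; P(data | jar B) = (10/12)(2/12)(2/12)(10/12) = 0.01929.
Weighting by the prior gives 2/5 · 0.054932 = 0.021973, 3/5 · 0.01929 = 0.011574; these sum to 0.033547.
Dividing through by the total gives posterior P(jar A | data) = 0.65499, P(jar B | data) = 0.34501.
Averaging over the posterior, P(white next | data) = (3/8)(0.65499) + (1/6)(0.34501) = 0.30312.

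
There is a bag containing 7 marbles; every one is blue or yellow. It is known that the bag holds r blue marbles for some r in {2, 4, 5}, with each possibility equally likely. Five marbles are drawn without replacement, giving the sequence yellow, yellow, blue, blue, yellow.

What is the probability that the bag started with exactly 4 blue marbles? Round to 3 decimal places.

The likelihood of the observed sequence under each hypothesis: P(data | r = 2) = (5/7)(4/6)(2/5)(1/4)(3/3) = 1/21; P(data | r = 4) = (3/7)(2/6)(4/5)(3/4)(1/3) = 1/35; P(data | r = 5) = (2/7)(1/6)(5/5)(4/4)(0/3) = 0.
The prior-weighted likelihoods are 1/3 · 1/21 = 1/63, 1/3 · 1/35 = 1/105, 1/3 · 0 = 0; with total 8/315.
Hence P(r = 4 | data) = (1/105) / (8/315) = 3/8.

0.375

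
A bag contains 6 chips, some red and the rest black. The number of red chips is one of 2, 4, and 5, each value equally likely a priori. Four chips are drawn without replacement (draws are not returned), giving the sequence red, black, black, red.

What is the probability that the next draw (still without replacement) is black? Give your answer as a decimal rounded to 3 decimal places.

Under each hypothesis, the probability of the observed sequence is: P(data | r = 2) = (2/6)(4/5)(3/4)(1/3) = 1/15; P(data | r = 4) = (4/6)(2/5)(1/4)(3/3) = 1/15; P(data | r = 5) = (5/6)(1/5)(0/4) = 0.
Weighting by the prior gives 1/3 · 1/15 = 1/45, 1/3 · 1/15 = 1/45, 1/3 · 0 = 0; with total 2/45.
Normalising, the posterior is P(r = 2 | data) = 1/2, P(r = 4 | data) = 1/2, P(r = 5 | data) = 0.
The predictive probability is P(black next | data) = (1)(1/2) + (0)(1/2) = 1/2.

0.500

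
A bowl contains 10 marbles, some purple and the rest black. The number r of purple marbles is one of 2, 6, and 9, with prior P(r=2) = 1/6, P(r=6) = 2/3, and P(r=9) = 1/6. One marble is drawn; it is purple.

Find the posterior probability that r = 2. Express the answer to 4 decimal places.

0.0571

For each hypothesis, P(data | H) works out to: P(data | r = 2) = (2/10) = 1/5; P(data | r = 6) = (6/10) = 3/5; P(data | r = 9) = (9/10) = 9/10.
The prior-weighted likelihoods are 1/6 · 1/5 = 1/30, 2/3 · 3/5 = 2/5, 1/6 · 9/10 = 3/20; these sum to 7/12.
Therefore the posterior P(r = 2 | data) = (1/30) / (7/12) = 2/35.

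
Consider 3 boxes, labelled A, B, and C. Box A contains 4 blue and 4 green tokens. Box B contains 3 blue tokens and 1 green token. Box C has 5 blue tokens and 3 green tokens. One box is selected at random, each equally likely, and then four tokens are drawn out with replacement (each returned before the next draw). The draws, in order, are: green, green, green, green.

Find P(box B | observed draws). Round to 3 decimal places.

0.045

For each hypothesis, P(data | H) works out to: P(data | box A) = (4/8)(4/8)(4/8)(4/8) = 0.0625; P(data | box B) = (1/4)(1/4)(1/4)(1/4) = 0.0039062; P(data | box C) = (3/8)(3/8)(3/8)(3/8) = 0.019775.
Multiplying each by its prior: 1/3 · 0.0625 = 0.020833, 1/3 · 0.0039062 = 0.0013021, 1/3 · 0.019775 = 0.0065918; with total 0.028727.
So P(box B | data) = (0.0013021) / (0.028727) = 0.045326.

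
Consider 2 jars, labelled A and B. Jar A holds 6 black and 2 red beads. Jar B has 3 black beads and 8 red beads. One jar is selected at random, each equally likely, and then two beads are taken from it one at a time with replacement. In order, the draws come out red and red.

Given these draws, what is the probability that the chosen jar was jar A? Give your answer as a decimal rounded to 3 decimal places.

0.106

Under each hypothesis, the probability of the observed sequence is: P(data | jar A) = (2/8)(2/8) = 0.0625; P(data | jar B) = (8/11)(8/11) = 0.52893.
Weighting by the prior gives 1/2 · 0.0625 = 0.03125, 1/2 · 0.52893 = 0.26446; with total 0.29571.
Therefore the posterior P(jar A | data) = (0.03125) / (0.29571) = 0.10568.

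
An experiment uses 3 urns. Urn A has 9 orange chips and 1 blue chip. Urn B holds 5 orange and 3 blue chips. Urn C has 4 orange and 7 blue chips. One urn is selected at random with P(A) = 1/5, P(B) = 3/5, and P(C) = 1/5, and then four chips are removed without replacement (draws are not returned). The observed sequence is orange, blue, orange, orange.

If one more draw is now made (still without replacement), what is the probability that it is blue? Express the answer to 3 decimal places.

The likelihood of the observed sequence under each hypothesis: P(data | urn A) = (9/10)(1/9)(8/8)(7/7) = 0.1; P(data | urn B) = (5/8)(3/7)(4/6)(3/5) = 0.10714; P(data | urn C) = (4/11)(7/10)(3/9)(2/8) = 0.021212.
Weighting by the prior gives 1/5 · 0.1 = 0.02, 3/5 · 0.10714 = 0.064286, 1/5 · 0.021212 = 0.0042424; summing to 0.088528.
Dividing through by the total gives posterior P(urn A | data) = 0.22592, P(urn B | data) = 0.72616, P(urn C | data) = 0.047922.
Averaging over the posterior, P(blue next | data) = (0)(0.22592) + (1/2)(0.72616) + (6/7)(0.047922) = 0.40416.

0.404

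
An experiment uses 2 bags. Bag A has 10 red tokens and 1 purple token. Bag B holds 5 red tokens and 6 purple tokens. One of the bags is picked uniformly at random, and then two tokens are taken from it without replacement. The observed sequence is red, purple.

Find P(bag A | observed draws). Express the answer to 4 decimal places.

Under each hypothesis, the probability of the observed sequence is: P(data | bag A) = (10/11)(1/10) = 1/11; P(data | bag B) = (5/11)(6/10) = 3/11.
Weighting by the prior gives 1/2 · 1/11 = 1/22, 1/2 · 3/11 = 3/22; with total 2/11.
Hence P(bag A | data) = (1/22) / (2/11) = 1/4.

0.2500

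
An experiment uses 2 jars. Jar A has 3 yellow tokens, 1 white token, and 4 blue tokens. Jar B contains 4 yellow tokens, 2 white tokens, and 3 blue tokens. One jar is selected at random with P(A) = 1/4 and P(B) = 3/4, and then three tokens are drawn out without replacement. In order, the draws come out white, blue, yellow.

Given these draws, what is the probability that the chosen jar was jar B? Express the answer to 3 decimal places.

The likelihood of the observed sequence under each hypothesis: P(data | jar A) = (1/8)(4/7)(3/6) = 1/28; P(data | jar B) = (2/9)(3/8)(4/7) = 1/21.
Multiplying each by its prior: 1/4 · 1/28 = 1/112, 3/4 · 1/21 = 1/28; these sum to 5/112.
Therefore the posterior P(jar B | data) = (1/28) / (5/112) = 4/5.

0.800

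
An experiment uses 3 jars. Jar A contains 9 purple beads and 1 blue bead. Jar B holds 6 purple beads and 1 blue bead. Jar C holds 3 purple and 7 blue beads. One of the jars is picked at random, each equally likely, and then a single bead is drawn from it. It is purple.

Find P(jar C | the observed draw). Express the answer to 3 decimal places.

For each hypothesis, P(data | H) works out to: P(data | jar A) = (9/10) = 9/10; P(data | jar B) = (6/7) = 6/7; P(data | jar C) = (3/10) = 3/10.
Weighting by the prior gives 1/3 · 9/10 = 3/10, 1/3 · 6/7 = 2/7, 1/3 · 3/10 = 1/10; summing to 24/35.
So P(jar C | data) = (1/10) / (24/35) = 7/48.

0.146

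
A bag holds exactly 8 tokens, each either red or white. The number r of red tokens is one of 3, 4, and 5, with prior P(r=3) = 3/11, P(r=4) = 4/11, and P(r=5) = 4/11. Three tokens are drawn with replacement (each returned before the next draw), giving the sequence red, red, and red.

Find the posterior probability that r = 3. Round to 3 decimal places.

Under each hypothesis, the probability of the observed sequence is: P(data | r = 3) = (3/8)(3/8)(3/8) = 0.052734; P(data | r = 4) = (4/8)(4/8)(4/8) = 0.125; P(data | r = 5) = (5/8)(5/8)(5/8) = 0.24414.
Multiplying each by its prior: 3/11 · 0.052734 = 0.014382, 4/11 · 0.125 = 0.045455, 4/11 · 0.24414 = 0.088778; these sum to 0.14862.
Therefore the posterior P(r = 3 | data) = (0.014382) / (0.14862) = 0.096774.

0.097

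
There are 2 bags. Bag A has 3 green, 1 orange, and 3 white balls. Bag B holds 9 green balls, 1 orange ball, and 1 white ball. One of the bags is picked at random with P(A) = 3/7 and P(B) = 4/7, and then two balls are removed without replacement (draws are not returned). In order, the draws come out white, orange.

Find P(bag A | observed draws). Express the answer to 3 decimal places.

The likelihood of the observed sequence under each hypothesis: P(data | bag A) = (3/7)(1/6) = 0.071429; P(data | bag B) = (1/11)(1/10) = 0.0090909.
Weighting by the prior gives 3/7 · 0.071429 = 0.030612, 4/7 · 0.0090909 = 0.0051948; summing to 0.035807.
Therefore the posterior P(bag A | data) = (0.030612) / (0.035807) = 0.85492.

0.855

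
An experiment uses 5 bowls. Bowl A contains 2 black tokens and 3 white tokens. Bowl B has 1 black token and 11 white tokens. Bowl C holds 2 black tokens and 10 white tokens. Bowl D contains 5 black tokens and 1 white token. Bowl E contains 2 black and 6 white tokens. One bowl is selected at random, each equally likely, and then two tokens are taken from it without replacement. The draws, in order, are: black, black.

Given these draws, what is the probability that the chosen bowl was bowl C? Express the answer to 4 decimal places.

The likelihood of the observed sequence under each hypothesis: P(data | bowl A) = (2/5)(1/4) = 0.1; P(data | bowl B) = (1/12)(0/11) = 0; P(data | bowl C) = (2/12)(1/11) = 0.015152; P(data | bowl D) = (5/6)(4/5) = 0.66667; P(data | bowl E) = (2/8)(1/7) = 0.035714.
Weighting by the prior gives 1/5 · 0.1 = 0.02, 1/5 · 0 = 0, 1/5 · 0.015152 = 0.0030303, 1/5 · 0.66667 = 0.13333, 1/5 · 0.035714 = 0.0071429; summing to 0.16351.
By Bayes' rule, P(bowl C | data) = (0.0030303) / (0.16351) = 0.018533.

0.0185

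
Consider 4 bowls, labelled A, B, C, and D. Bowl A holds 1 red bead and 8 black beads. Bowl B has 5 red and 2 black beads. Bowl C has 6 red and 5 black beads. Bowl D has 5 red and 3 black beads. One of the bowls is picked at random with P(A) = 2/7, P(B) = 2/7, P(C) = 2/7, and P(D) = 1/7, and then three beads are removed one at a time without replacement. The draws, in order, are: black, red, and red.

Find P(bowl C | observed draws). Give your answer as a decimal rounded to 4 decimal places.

0.3513

For each hypothesis, P(data | H) works out to: P(data | bowl A) = (8/9)(1/8)(0/7) = 0; P(data | bowl B) = (2/7)(5/6)(4/5) = 0.19048; P(data | bowl C) = (5/11)(6/10)(5/9) = 0.15152; P(data | bowl D) = (3/8)(5/7)(4/6) = 0.17857.
The prior-weighted likelihoods are 2/7 · 0 = 0, 2/7 · 0.19048 = 0.054422, 2/7 · 0.15152 = 0.04329, 1/7 · 0.17857 = 0.02551; these sum to 0.12322.
Hence P(bowl C | data) = (0.04329) / (0.12322) = 0.35132.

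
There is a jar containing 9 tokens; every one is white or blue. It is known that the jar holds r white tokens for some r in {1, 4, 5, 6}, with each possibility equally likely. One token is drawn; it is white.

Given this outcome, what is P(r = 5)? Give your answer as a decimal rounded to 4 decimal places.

Compute the likelihood of this draw for each case: P(data | r = 1) = (1/9) = 1/9; P(data | r = 4) = (4/9) = 4/9; P(data | r = 5) = (5/9) = 5/9; P(data | r = 6) = (6/9) = 2/3.
Multiplying each by its prior: 1/4 · 1/9 = 1/36, 1/4 · 4/9 = 1/9, 1/4 · 5/9 = 5/36, 1/4 · 2/3 = 1/6; summing to 4/9.
Therefore the posterior P(r = 5 | data) = (5/36) / (4/9) = 5/16.

0.3125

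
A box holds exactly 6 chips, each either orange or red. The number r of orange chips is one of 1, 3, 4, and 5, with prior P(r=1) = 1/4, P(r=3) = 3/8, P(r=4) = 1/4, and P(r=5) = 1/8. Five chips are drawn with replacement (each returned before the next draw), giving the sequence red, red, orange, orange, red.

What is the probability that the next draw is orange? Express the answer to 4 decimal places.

0.4743

Compute the likelihood of the observed sequence for each case: P(data | r = 1) = (5/6)(5/6)(1/6)(1/6)(5/6) = 0.016075; P(data | r = 3) = (3/6)(3/6)(3/6)(3/6)(3/6) = 0.03125; P(data | r = 4) = (2/6)(2/6)(4/6)(4/6)(2/6) = 0.016461; P(data | r = 5) = (1/6)(1/6)(5/6)(5/6)(1/6) = 0.003215.
Weighting by the prior gives 1/4 · 0.016075 = 0.0040188, 3/8 · 0.03125 = 0.011719, 1/4 · 0.016461 = 0.0041152, 1/8 · 0.003215 = 0.00040188; these sum to 0.020255.
The posterior is then P(r = 1 | data) = 0.19841, P(r = 3 | data) = 0.57857, P(r = 4 | data) = 0.20317, P(r = 5 | data) = 0.019841.
Averaging over the posterior, P(orange next | data) = (1/6)(0.19841) + (1/2)(0.57857) + (2/3)(0.20317) + (5/6)(0.019841) = 0.47434.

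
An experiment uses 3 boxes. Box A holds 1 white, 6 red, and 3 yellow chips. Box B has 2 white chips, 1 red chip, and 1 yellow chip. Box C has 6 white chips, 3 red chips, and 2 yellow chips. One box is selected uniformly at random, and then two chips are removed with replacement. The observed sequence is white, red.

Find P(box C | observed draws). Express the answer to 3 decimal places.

Under each hypothesis, the probability of the observed sequence is: P(data | box A) = (1/10)(6/10) = 0.06; P(data | box B) = (2/4)(1/4) = 0.125; P(data | box C) = (6/11)(3/11) = 0.14876.
Weighting by the prior gives 1/3 · 0.06 = 0.02, 1/3 · 0.125 = 0.041667, 1/3 · 0.14876 = 0.049587; summing to 0.11125.
Therefore the posterior P(box C | data) = (0.049587) / (0.11125) = 0.44571.

0.446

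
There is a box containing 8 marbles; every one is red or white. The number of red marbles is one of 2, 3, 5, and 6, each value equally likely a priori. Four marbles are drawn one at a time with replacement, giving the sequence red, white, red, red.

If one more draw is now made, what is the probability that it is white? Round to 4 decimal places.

For each hypothesis, P(data | H) works out to: P(data | r = 2) = (2/8)(6/8)(2/8)(2/8) = 0.011719; P(data | r = 3) = (3/8)(5/8)(3/8)(3/8) = 0.032959; P(data | r = 5) = (5/8)(3/8)(5/8)(5/8) = 0.091553; P(data | r = 6) = (6/8)(2/8)(6/8)(6/8) = 0.10547.
The prior-weighted likelihoods are 1/4 · 0.011719 = 0.0029297, 1/4 · 0.032959 = 0.0082397, 1/4 · 0.091553 = 0.022888, 1/4 · 0.10547 = 0.026367; summing to 0.060425.
The posterior is then P(r = 2 | data) = 0.048485, P(r = 3 | data) = 0.13636, P(r = 5 | data) = 0.37879, P(r = 6 | data) = 0.43636.
The predictive probability is P(white next | data) = (3/4)(0.048485) + (5/8)(0.13636) + (3/8)(0.37879) + (1/4)(0.43636) = 0.37273.

0.3727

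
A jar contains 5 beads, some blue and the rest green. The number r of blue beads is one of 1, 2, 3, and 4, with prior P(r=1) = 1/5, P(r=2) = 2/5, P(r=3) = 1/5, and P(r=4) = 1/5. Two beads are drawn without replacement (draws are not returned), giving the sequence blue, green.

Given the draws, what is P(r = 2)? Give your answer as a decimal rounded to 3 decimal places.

The likelihood of the observed sequence under each hypothesis: P(data | r = 1) = (1/5)(4/4) = 1/5; P(data | r = 2) = (2/5)(3/4) = 3/10; P(data | r = 3) = (3/5)(2/4) = 3/10; P(data | r = 4) = (4/5)(1/4) = 1/5.
Weighting by the prior gives 1/5 · 1/5 = 1/25, 2/5 · 3/10 = 3/25, 1/5 · 3/10 = 3/50, 1/5 · 1/5 = 1/25; summing to 13/50.
Therefore the posterior P(r = 2 | data) = (3/25) / (13/50) = 6/13.

0.462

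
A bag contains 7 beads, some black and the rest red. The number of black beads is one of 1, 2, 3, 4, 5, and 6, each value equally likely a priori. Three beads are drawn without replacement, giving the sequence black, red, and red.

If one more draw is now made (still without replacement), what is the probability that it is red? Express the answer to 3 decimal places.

0.600

For each hypothesis, P(data | H) works out to: P(data | r = 1) = (1/7)(6/6)(5/5) = 1/7; P(data | r = 2) = (2/7)(5/6)(4/5) = 4/21; P(data | r = 3) = (3/7)(4/6)(3/5) = 6/35; P(data | r = 4) = (4/7)(3/6)(2/5) = 4/35; P(data | r = 5) = (5/7)(2/6)(1/5) = 1/21; P(data | r = 6) = (6/7)(1/6)(0/5) = 0.
Weighting by the prior gives 1/6 · 1/7 = 1/42, 1/6 · 4/21 = 2/63, 1/6 · 6/35 = 1/35, 1/6 · 4/35 = 2/105, 1/6 · 1/21 = 1/126, 1/6 · 0 = 0; with total 1/9.
Dividing through by the total gives posterior P(r = 1 | data) = 3/14, P(r = 2 | data) = 2/7, P(r = 3 | data) = 9/35, P(r = 4 | data) = 6/35, P(r = 5 | data) = 1/14, P(r = 6 | data) = 0.
So P(red next | data) = Σ P(red next | H) P(H | data) = (1)(3/14) + (3/4)(2/7) + (1/2)(9/35) + (1/4)(6/35) + (0)(1/14) = 3/5.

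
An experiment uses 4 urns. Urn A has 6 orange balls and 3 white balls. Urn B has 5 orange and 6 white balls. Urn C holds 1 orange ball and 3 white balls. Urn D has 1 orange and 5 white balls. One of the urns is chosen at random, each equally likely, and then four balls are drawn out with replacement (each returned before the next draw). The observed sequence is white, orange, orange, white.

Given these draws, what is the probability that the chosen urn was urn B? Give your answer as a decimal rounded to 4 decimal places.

Compute the likelihood of the observed sequence for each case: P(data | urn A) = (3/9)(6/9)(6/9)(3/9) = 0.049383; P(data | urn B) = (6/11)(5/11)(5/11)(6/11) = 0.061471; P(data | urn C) = (3/4)(1/4)(1/4)(3/4) = 0.035156; P(data | urn D) = (5/6)(1/6)(1/6)(5/6) = 0.01929.
Multiplying each by its prior: 1/4 · 0.049383 = 0.012346, 1/4 · 0.061471 = 0.015368, 1/4 · 0.035156 = 0.0087891, 1/4 · 0.01929 = 0.0048225; with total 0.041325.
Therefore the posterior P(urn B | data) = (0.015368) / (0.041325) = 0.37188.

0.3719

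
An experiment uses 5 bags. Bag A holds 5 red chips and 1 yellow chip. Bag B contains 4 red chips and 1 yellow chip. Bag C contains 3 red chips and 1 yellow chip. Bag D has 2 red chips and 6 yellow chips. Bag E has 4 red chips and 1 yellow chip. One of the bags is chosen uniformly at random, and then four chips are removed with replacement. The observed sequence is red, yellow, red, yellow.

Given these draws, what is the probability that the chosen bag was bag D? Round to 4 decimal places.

For each hypothesis, P(data | H) works out to: P(data | bag A) = (5/6)(1/6)(5/6)(1/6) = 0.01929; P(data | bag B) = (4/5)(1/5)(4/5)(1/5) = 0.0256; P(data | bag C) = (3/4)(1/4)(3/4)(1/4) = 0.035156; P(data | bag D) = (2/8)(6/8)(2/8)(6/8) = 0.035156; P(data | bag E) = (4/5)(1/5)(4/5)(1/5) = 0.0256.
Multiplying each by its prior: 1/5 · 0.01929 = 0.003858, 1/5 · 0.0256 = 0.00512, 1/5 · 0.035156 = 0.0070313, 1/5 · 0.035156 = 0.0070313, 1/5 · 0.0256 = 0.00512; summing to 0.028161.
So P(bag D | data) = (0.0070313) / (0.028161) = 0.24968.

0.2497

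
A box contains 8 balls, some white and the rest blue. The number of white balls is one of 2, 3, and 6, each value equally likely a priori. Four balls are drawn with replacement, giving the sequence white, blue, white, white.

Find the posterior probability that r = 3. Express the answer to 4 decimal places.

The likelihood of the observed sequence under each hypothesis: P(data | r = 2) = (2/8)(6/8)(2/8)(2/8) = 0.011719; P(data | r = 3) = (3/8)(5/8)(3/8)(3/8) = 0.032959; P(data | r = 6) = (6/8)(2/8)(6/8)(6/8) = 0.10547.
Multiplying each by its prior: 1/3 · 0.011719 = 0.0039062, 1/3 · 0.032959 = 0.010986, 1/3 · 0.10547 = 0.035156; these sum to 0.050049.
So P(r = 3 | data) = (0.010986) / (0.050049) = 0.21951.

0.2195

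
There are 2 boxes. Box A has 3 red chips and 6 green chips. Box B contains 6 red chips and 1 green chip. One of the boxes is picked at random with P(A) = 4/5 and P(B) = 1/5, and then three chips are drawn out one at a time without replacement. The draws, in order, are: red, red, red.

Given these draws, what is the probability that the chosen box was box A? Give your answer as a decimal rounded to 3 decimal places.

For each hypothesis, P(data | H) works out to: P(data | box A) = (3/9)(2/8)(1/7) = 1/84; P(data | box B) = (6/7)(5/6)(4/5) = 4/7.
Multiplying each by its prior: 4/5 · 1/84 = 1/105, 1/5 · 4/7 = 4/35; these sum to 13/105.
Therefore the posterior P(box A | data) = (1/105) / (13/105) = 1/13.

0.077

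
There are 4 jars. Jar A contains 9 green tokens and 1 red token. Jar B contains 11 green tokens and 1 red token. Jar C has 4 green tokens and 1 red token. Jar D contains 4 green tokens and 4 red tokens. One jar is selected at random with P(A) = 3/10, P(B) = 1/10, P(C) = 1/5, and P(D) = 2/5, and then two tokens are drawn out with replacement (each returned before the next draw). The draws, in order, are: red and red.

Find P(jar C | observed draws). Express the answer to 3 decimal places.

0.072

Compute the likelihood of the observed sequence for each case: P(data | jar A) = (1/10)(1/10) = 0.01; P(data | jar B) = (1/12)(1/12) = 0.0069444; P(data | jar C) = (1/5)(1/5) = 0.04; P(data | jar D) = (4/8)(4/8) = 0.25.
Multiplying each by its prior: 3/10 · 0.01 = 0.003, 1/10 · 0.0069444 = 0.00069444, 1/5 · 0.04 = 0.008, 2/5 · 0.25 = 0.1; these sum to 0.11169.
So P(jar C | data) = (0.008) / (0.11169) = 0.071624.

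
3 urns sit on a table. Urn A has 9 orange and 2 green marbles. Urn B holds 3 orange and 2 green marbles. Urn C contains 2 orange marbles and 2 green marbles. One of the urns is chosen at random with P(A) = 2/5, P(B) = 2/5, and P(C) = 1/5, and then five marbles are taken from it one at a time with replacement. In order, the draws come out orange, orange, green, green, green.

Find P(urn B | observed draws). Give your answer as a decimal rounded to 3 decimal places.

Under each hypothesis, the probability of the observed sequence is: P(data | urn A) = (9/11)(9/11)(2/11)(2/11)(2/11) = 0.0040236; P(data | urn B) = (3/5)(3/5)(2/5)(2/5)(2/5) = 0.02304; P(data | urn C) = (2/4)(2/4)(2/4)(2/4)(2/4) = 0.03125.
Weighting by the prior gives 2/5 · 0.0040236 = 0.0016094, 2/5 · 0.02304 = 0.009216, 1/5 · 0.03125 = 0.00625; summing to 0.017075.
So P(urn B | data) = (0.009216) / (0.017075) = 0.53972.

0.540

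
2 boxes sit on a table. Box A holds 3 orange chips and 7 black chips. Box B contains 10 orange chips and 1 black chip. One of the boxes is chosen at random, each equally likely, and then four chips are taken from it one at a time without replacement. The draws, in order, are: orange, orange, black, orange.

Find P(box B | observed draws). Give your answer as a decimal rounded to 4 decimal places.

Under each hypothesis, the probability of the observed sequence is: P(data | box A) = (3/10)(2/9)(7/8)(1/7) = 0.0083333; P(data | box B) = (10/11)(9/10)(1/9)(8/8) = 0.090909.
Weighting by the prior gives 1/2 · 0.0083333 = 0.0041667, 1/2 · 0.090909 = 0.045455; summing to 0.049621.
Hence P(box B | data) = (0.045455) / (0.049621) = 0.91603.

0.9160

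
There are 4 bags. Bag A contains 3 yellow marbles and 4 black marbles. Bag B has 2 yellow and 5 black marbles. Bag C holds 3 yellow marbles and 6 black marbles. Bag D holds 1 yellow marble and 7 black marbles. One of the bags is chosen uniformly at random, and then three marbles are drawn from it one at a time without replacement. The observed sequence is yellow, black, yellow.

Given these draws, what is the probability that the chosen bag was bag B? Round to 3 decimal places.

0.204

For each hypothesis, P(data | H) works out to: P(data | bag A) = (3/7)(4/6)(2/5) = 4/35; P(data | bag B) = (2/7)(5/6)(1/5) = 1/21; P(data | bag C) = (3/9)(6/8)(2/7) = 1/14; P(data | bag D) = (1/8)(7/7)(0/6) = 0.
Multiplying each by its prior: 1/4 · 4/35 = 1/35, 1/4 · 1/21 = 1/84, 1/4 · 1/14 = 1/56, 1/4 · 0 = 0; with total 7/120.
So P(bag B | data) = (1/84) / (7/120) = 10/49.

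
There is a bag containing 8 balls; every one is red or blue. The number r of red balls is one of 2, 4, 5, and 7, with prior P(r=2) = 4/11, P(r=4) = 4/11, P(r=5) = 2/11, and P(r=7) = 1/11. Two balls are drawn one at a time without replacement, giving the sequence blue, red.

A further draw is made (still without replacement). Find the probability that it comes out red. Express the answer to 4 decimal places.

0.4497

For each hypothesis, P(data | H) works out to: P(data | r = 2) = (6/8)(2/7) = 3/14; P(data | r = 4) = (4/8)(4/7) = 2/7; P(data | r = 5) = (3/8)(5/7) = 15/56; P(data | r = 7) = (1/8)(7/7) = 1/8.
The prior-weighted likelihoods are 4/11 · 3/14 = 6/77, 4/11 · 2/7 = 8/77, 2/11 · 15/56 = 15/308, 1/11 · 1/8 = 1/88; these sum to 149/616.
Dividing through by the total gives posterior P(r = 2 | data) = 48/149, P(r = 4 | data) = 64/149, P(r = 5 | data) = 30/149, P(r = 7 | data) = 7/149.
So P(red next | data) = Σ P(red next | H) P(H | data) = (1/6)(48/149) + (1/2)(64/149) + (2/3)(30/149) + (1)(7/149) = 67/149.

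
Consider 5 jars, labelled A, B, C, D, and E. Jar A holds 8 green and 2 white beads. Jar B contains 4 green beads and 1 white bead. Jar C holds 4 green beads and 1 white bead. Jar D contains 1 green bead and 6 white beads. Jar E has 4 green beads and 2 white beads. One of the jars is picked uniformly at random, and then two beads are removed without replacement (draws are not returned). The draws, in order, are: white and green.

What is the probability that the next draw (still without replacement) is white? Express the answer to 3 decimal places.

0.235

The likelihood of the observed sequence under each hypothesis: P(data | jar A) = (2/10)(8/9) = 0.17778; P(data | jar B) = (1/5)(4/4) = 0.2; P(data | jar C) = (1/5)(4/4) = 0.2; P(data | jar D) = (6/7)(1/6) = 0.14286; P(data | jar E) = (2/6)(4/5) = 0.26667.
Weighting by the prior gives 1/5 · 0.17778 = 0.035556, 1/5 · 0.2 = 0.04, 1/5 · 0.2 = 0.04, 1/5 · 0.14286 = 0.028571, 1/5 · 0.26667 = 0.053333; with total 0.19746.
Dividing through by the total gives posterior P(jar A | data) = 0.18006, P(jar B | data) = 0.20257, P(jar C | data) = 0.20257, P(jar D | data) = 0.14469, P(jar E | data) = 0.2701.
So P(white next | data) = Σ P(white next | H) P(H | data) = (1/8)(0.18006) + (0)(0.20257) + (0)(0.20257) + (1)(0.14469) + (1/4)(0.2701) = 0.23473.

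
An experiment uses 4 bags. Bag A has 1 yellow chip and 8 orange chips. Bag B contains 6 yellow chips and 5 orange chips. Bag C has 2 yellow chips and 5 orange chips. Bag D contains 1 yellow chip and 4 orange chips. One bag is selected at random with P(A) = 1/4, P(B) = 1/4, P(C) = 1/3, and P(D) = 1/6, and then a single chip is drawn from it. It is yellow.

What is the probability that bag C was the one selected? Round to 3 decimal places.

Under each hypothesis, the probability of this draw is: P(data | bag A) = (1/9) = 0.11111; P(data | bag B) = (6/11) = 0.54545; P(data | bag C) = (2/7) = 0.28571; P(data | bag D) = (1/5) = 0.2.
Weighting by the prior gives 1/4 · 0.11111 = 0.027778, 1/4 · 0.54545 = 0.13636, 1/3 · 0.28571 = 0.095238, 1/6 · 0.2 = 0.033333; with total 0.29271.
By Bayes' rule, P(bag C | data) = (0.095238) / (0.29271) = 0.32536.

0.325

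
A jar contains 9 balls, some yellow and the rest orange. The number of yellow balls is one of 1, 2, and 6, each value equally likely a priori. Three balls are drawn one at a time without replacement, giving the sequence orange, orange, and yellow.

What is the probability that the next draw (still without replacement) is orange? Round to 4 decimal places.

0.7500

Compute the likelihood of the observed sequence for each case: P(data | r = 1) = (8/9)(7/8)(1/7) = 1/9; P(data | r = 2) = (7/9)(6/8)(2/7) = 1/6; P(data | r = 6) = (3/9)(2/8)(6/7) = 1/14.
The prior-weighted likelihoods are 1/3 · 1/9 = 1/27, 1/3 · 1/6 = 1/18, 1/3 · 1/14 = 1/42; with total 22/189.
The posterior is then P(r = 1 | data) = 7/22, P(r = 2 | data) = 21/44, P(r = 6 | data) = 9/44.
Averaging over the posterior, P(orange next | data) = (1)(7/22) + (5/6)(21/44) + (1/6)(9/44) = 3/4.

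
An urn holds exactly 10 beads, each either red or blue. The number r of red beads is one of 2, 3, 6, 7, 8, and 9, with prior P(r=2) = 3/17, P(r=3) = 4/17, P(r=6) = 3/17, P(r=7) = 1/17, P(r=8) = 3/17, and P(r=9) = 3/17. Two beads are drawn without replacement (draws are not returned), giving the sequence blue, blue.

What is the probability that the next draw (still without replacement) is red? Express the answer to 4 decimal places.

0.3730

The likelihood of the observed sequence under each hypothesis: P(data | r = 2) = (8/10)(7/9) = 28/45; P(data | r = 3) = (7/10)(6/9) = 7/15; P(data | r = 6) = (4/10)(3/9) = 2/15; P(data | r = 7) = (3/10)(2/9) = 1/15; P(data | r = 8) = (2/10)(1/9) = 1/45; P(data | r = 9) = (1/10)(0/9) = 0.
Multiplying each by its prior: 3/17 · 28/45 = 28/255, 4/17 · 7/15 = 28/255, 3/17 · 2/15 = 2/85, 1/17 · 1/15 = 1/255, 3/17 · 1/45 = 1/255, 3/17 · 0 = 0; with total 64/255.
Normalising, the posterior is P(r = 2 | data) = 7/16, P(r = 3 | data) = 7/16, P(r = 6 | data) = 3/32, P(r = 7 | data) = 1/64, P(r = 8 | data) = 1/64, P(r = 9 | data) = 0.
The predictive probability is P(red next | data) = (1/4)(7/16) + (3/8)(7/16) + (3/4)(3/32) + (7/8)(1/64) + (1)(1/64) = 191/512.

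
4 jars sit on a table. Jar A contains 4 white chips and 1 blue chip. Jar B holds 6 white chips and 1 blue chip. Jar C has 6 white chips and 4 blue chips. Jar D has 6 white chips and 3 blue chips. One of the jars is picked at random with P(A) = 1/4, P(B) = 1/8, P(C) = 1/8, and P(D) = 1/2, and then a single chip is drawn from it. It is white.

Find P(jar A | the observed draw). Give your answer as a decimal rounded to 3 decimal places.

0.280

The likelihood of this draw under each hypothesis: P(data | jar A) = (4/5) = 4/5; P(data | jar B) = (6/7) = 6/7; P(data | jar C) = (6/10) = 3/5; P(data | jar D) = (6/9) = 2/3.
Weighting by the prior gives 1/4 · 4/5 = 1/5, 1/8 · 6/7 = 3/28, 1/8 · 3/5 = 3/40, 1/2 · 2/3 = 1/3; summing to 601/840.
Therefore the posterior P(jar A | data) = (1/5) / (601/840) = 168/601.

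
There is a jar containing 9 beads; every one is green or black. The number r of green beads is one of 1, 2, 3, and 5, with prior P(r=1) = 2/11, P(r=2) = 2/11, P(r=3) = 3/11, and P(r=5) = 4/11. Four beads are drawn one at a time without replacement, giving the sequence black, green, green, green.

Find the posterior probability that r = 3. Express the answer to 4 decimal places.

0.1011

Compute the likelihood of the observed sequence for each case: P(data | r = 1) = (8/9)(1/8)(0/7) = 0; P(data | r = 2) = (7/9)(2/8)(1/7)(0/6) = 0; P(data | r = 3) = (6/9)(3/8)(2/7)(1/6) = 0.011905; P(data | r = 5) = (4/9)(5/8)(4/7)(3/6) = 0.079365.
Weighting by the prior gives 2/11 · 0 = 0, 2/11 · 0 = 0, 3/11 · 0.011905 = 0.0032468, 4/11 · 0.079365 = 0.02886; with total 0.032107.
By Bayes' rule, P(r = 3 | data) = (0.0032468) / (0.032107) = 0.10112.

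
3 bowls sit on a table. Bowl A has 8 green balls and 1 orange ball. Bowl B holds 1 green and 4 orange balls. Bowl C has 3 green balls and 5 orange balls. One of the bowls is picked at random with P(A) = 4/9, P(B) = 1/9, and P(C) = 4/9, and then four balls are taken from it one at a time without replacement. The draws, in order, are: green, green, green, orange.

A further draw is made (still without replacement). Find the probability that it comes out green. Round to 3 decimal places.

0.862

The likelihood of the observed sequence under each hypothesis: P(data | bowl A) = (8/9)(7/8)(6/7)(1/6) = 0.11111; P(data | bowl B) = (1/5)(0/4) = 0; P(data | bowl C) = (3/8)(2/7)(1/6)(5/5) = 0.017857.
Multiplying each by its prior: 4/9 · 0.11111 = 0.049383, 1/9 · 0 = 0, 4/9 · 0.017857 = 0.0079365; summing to 0.057319.
The posterior is then P(bowl A | data) = 0.86154, P(bowl B | data) = 0, P(bowl C | data) = 0.13846.
The predictive probability is P(green next | data) = (1)(0.86154) + (0)(0.13846) = 0.86154.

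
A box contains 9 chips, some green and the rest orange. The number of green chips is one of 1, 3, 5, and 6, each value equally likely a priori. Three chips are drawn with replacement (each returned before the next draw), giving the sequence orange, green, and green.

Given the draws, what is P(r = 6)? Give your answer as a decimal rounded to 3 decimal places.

0.400

Compute the likelihood of the observed sequence for each case: P(data | r = 1) = (8/9)(1/9)(1/9) = 8/729; P(data | r = 3) = (6/9)(3/9)(3/9) = 2/27; P(data | r = 5) = (4/9)(5/9)(5/9) = 100/729; P(data | r = 6) = (3/9)(6/9)(6/9) = 4/27.
The prior-weighted likelihoods are 1/4 · 8/729 = 2/729, 1/4 · 2/27 = 1/54, 1/4 · 100/729 = 25/729, 1/4 · 4/27 = 1/27; summing to 5/54.
Therefore the posterior P(r = 6 | data) = (1/27) / (5/54) = 2/5.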